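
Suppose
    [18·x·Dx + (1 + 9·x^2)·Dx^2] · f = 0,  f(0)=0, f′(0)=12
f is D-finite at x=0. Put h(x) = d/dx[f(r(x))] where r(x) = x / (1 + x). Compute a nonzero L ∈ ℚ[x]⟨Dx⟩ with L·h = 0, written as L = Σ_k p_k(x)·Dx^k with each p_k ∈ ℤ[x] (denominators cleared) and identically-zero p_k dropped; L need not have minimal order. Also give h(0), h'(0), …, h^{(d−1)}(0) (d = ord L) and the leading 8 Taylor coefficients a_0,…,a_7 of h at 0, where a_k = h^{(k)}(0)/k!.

f: a_k = 0, 12, 0, -36, 0, 972/5, 0, -8748/7, …
L₀ from L_f via x↦r, Dx↦r'^{-1}Dx.
h=h₀': d/dx-closure on L₀ ⇒ L.
L = (2 + 20·x) + (1 + 2·x + 10·x^2)·Dx  (order 1).
h: a_k = 12, -24, -72, 384, -48, -3744, 7968, 21504, …
ICs: h(0) = 12.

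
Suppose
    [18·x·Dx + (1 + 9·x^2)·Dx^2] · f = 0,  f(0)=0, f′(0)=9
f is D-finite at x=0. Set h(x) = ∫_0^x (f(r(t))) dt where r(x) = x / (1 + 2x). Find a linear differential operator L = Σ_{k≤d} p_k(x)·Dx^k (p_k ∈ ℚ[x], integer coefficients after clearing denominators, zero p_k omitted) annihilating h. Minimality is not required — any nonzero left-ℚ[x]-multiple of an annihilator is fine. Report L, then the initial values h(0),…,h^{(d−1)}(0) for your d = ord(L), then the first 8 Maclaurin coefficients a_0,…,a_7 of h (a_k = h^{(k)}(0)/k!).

f: a_k = 0, 9, 0, -27, 0, 729/5, 0, -6561/7, …
L₀ from L_f via x↦r, Dx↦r'^{-1}Dx.
∫: right-multiply L₀ by Dx.
L = (4 + 26·x)·Dx^2 + (1 + 4·x + 13·x^2)·Dx^3  (order 3).
h: a_k = 0, 0, 9/2, -6, 9/4, 18, -597/10, 414/7, …
ICs: h(0) = 0, h′(0) = 0, h′′(0) = 9.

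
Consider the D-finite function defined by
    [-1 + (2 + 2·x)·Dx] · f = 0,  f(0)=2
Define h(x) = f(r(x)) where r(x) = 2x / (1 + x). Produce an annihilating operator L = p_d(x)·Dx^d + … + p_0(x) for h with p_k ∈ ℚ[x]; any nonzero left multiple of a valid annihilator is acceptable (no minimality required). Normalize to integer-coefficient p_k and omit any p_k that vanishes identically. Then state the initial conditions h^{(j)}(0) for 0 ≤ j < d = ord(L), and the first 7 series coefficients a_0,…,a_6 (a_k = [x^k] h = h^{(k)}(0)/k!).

L = -1 + (1 + 4·x + 3·x^2)·Dx  (order 1).
h: a_k = 2, 2, -3, 5, -37/4, 75/4, -327/8, …
ICs: h(0) = 2.

f: a_k = 2, 1, -1/4, 1/8, -5/64, 7/128, -21/512, …
L₀ from L_f via x↦r, Dx↦r'^{-1}Dx.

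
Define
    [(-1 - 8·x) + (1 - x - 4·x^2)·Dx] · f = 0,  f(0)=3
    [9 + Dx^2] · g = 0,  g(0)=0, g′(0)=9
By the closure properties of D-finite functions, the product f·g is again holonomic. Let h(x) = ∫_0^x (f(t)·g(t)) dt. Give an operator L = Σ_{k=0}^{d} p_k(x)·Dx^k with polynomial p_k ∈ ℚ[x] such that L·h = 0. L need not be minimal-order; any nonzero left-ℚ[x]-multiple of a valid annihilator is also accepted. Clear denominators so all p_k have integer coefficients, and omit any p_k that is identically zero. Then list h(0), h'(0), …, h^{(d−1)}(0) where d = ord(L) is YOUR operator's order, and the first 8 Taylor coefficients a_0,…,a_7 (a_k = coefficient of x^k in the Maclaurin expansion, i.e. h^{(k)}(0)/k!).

f: a_k = 3, 3, 15, 27, 87, 195, 543, 1323, …
g: a_k = 0, 9, 0, -27/2, 0, 243/40, 0, -729/560, …
Product ⇒ symmetric product L₀, ord ≤ 2.
Integrate: L := L₀·Dx.
L = (-1 + 9·x + 36·x^2)·Dx + (2 + 16·x)·Dx^2 + (-1 + x + 4·x^2)·Dx^3  (order 3).
h: a_k = 0, 0, 27/2, 9, 189/8, 81/2, 7983/80, 56349/280, …
ICs: h(0) = 0, h′(0) = 0, h′′(0) = 27.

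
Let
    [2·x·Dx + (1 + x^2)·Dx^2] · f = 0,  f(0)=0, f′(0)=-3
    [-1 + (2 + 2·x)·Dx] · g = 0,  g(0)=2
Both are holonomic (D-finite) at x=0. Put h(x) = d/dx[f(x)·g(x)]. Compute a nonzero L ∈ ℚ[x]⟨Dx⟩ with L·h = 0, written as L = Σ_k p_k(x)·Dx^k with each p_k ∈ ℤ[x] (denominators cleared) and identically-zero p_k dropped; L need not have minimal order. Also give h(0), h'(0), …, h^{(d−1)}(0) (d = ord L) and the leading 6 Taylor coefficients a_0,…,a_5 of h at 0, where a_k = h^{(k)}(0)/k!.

f: a_k = 0, -3, 0, 1, 0, -3/5, …
g: a_k = 2, 1, -1/4, 1/8, -5/64, 7/128, …
Sym-product of L_f,L_g gives L₀ (≤ ord 2).
h₀' ⇒ L via d/dx closure of L₀.
L = (5 + 40·x + 2·x^2 - 24·x^3 - 3·x^4) + (28 + 84·x + 72·x^2 - 56·x^3 - 84·x^4 - 12·x^5)·Dx + (12 + 8·x - 12·x^2 - 16·x^3 - 28·x^4 - 24·x^5 - 4·x^6)·Dx^2  (order 2).
h: a_k = -6, -6, 33/4, 5/2, -389/64, -1227/320, …
ICs: h(0) = -6, h′(0) = -6.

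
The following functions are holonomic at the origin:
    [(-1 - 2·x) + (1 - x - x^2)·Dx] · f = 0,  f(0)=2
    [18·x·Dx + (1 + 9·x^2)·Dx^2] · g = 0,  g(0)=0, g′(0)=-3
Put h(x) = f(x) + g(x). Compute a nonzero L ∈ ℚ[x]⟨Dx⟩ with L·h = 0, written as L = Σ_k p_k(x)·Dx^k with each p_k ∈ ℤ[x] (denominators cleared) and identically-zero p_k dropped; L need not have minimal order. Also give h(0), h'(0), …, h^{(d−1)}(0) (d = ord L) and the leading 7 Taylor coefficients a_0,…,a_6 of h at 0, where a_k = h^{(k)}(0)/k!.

f: a_k = 2, 2, 4, 6, 10, 16, 26, …
g: a_k = 0, -3, 0, 9, 0, -243/5, 0, …
L₀ := lclm(L_f,L_g); ord L₀ ≤ 1+2.
L = (-36 + 144·x + 1440·x^2 + 2376·x^3 + 3186·x^4 + 486·x^6)·Dx + (18 + 24·x - 108·x^2 + 444·x^3 + 2313·x^4 + 2178·x^5 + 243·x^6 + 486·x^7)·Dx^2 + (-2 - 10·x - 34·x^2 - 48·x^3 - 123·x^4 + 387·x^5 + 198·x^6 + 81·x^7 + 81·x^8)·Dx^3  (order 3).
h: a_k = 2, -1, 4, 15, 10, -163/5, 26, …
ICs: h(0) = 2, h′(0) = -1, h′′(0) = 8.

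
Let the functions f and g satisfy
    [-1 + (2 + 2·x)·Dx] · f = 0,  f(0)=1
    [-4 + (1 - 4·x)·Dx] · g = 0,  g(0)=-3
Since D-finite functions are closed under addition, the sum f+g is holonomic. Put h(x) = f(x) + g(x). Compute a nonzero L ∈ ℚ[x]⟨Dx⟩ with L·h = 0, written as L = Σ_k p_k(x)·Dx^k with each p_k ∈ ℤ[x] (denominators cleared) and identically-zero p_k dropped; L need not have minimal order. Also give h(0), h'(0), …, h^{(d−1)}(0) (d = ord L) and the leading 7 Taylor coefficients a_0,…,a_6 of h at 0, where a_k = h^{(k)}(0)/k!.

L = (68 + 48·x) + (-129 - 248·x - 144·x^2)·Dx + (14 - 18·x - 128·x^2 - 96·x^3)·Dx^2  (order 2).
h: a_k = -2, -23/2, -385/8, -3071/16, -98309/128, -786425/256, -12582933/1024, …
ICs: h(0) = -2, h′(0) = -23/2.

f: a_k = 1, 1/2, -1/8, 1/16, -5/128, 7/256, -21/1024, …
g: a_k = -3, -12, -48, -192, -768, -3072, -12288, …
f+g: L₀ = lclm(L_f,L_g), ord ≤ 1+1.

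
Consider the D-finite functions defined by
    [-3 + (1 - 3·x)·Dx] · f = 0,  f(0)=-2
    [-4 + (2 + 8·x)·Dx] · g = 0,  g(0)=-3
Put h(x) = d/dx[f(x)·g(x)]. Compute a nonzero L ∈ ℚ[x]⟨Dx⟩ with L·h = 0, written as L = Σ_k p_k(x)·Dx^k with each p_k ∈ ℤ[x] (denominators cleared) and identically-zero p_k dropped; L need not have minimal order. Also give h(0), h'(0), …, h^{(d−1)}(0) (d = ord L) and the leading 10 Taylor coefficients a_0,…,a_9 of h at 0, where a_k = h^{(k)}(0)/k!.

L = (26 + 180·x + 108·x^2) + (-5 - 11·x + 54·x^2 + 72·x^3)·Dx  (order 1).
h: a_k = 30, 156, 774, 2856, 11550, 38556, 146034, 459504, 1705266, 5100780, …
ICs: h(0) = 30.

f: a_k = -2, -6, -18, -54, -162, -486, -1458, -4374, -13122, -39366, …
g: a_k = -3, -6, 6, -12, 30, -84, 252, -792, 2574, -8580, …
L₀ := L_f ⊗_s L_g (sym. prod.), ord ≤ 1.
h₀' ⇒ L via d/dx closure of L₀.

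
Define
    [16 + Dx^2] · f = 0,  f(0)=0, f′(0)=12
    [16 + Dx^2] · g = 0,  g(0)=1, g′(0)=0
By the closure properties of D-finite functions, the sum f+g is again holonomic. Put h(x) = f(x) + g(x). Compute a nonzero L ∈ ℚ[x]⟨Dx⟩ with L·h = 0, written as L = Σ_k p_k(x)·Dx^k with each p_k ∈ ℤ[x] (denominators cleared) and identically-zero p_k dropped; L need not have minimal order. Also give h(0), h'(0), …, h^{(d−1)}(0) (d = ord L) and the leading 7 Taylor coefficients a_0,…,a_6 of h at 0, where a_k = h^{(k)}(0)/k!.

L = 16 + Dx^2  (order 2).
h: a_k = 1, 12, -8, -32, 32/3, 128/5, -256/45, …
ICs: h(0) = 1, h′(0) = 12.

f: a_k = 0, 12, 0, -32, 0, 128/5, 0, …
g: a_k = 1, 0, -8, 0, 32/3, 0, -256/45, …
L₀ := lclm(L_f,L_g); ord L₀ ≤ 2+2.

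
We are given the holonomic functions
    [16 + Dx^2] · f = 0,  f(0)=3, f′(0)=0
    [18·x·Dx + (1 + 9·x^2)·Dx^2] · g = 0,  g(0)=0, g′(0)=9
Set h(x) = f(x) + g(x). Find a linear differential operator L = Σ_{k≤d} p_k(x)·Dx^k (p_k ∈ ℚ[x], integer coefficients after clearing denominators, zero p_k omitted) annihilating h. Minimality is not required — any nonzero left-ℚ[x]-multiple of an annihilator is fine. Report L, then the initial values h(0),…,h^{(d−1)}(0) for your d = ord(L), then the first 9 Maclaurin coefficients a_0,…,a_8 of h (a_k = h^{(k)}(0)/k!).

f: a_k = 3, 0, -24, 0, 32, 0, -256/15, 0, 512/105, …
g: a_k = 0, 9, 0, -27, 0, 729/5, 0, -6561/7, 0, …
Weyl lclm of L_f,L_g ⇒ L₀ (ord ≤ 4).
L = (-13248·x + 181440·x^3 + 186624·x^5)·Dx + (-16 + 6048·x^2 + 66096·x^4 + 93312·x^6)·Dx^2 + (-828·x + 11340·x^3 + 11664·x^5)·Dx^3 + (-1 + 378·x^2 + 4131·x^4 + 5832·x^6)·Dx^4  (order 4).
h: a_k = 3, 9, -24, -27, 32, 729/5, -256/15, -6561/7, 512/105, …
ICs: h(0) = 3, h′(0) = 9, h′′(0) = -48, h′′′(0) = -162.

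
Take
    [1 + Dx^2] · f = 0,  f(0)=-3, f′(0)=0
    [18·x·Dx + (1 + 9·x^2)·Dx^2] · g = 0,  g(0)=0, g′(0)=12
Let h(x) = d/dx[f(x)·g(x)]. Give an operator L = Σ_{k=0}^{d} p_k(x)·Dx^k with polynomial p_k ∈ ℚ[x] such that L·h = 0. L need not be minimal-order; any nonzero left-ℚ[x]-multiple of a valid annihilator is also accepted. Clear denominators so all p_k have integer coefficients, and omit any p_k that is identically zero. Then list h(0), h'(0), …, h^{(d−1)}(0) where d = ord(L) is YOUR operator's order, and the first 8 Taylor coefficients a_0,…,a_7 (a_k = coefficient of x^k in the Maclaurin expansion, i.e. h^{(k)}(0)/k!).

f: a_k = -3, 0, 3/2, 0, -1/8, 0, 1/240, 0, …
g: a_k = 0, 12, 0, -36, 0, 972/5, 0, -8748/7, …
h₀=f·g: eliminate ⇒ L₀, order ≤ 2·2.
Derive L from L₀ (diff closure).
L = (38998 + 738774·x^2 + 15162957·x^4 + 3032640·x^6 - 78732·x^8 - 1771470·x^10 + 531441·x^12) + (20772·x + 1033884·x^3 + 7902360·x^5 + 2624400·x^7 + 1180980·x^9 + 2125764·x^11)·Dx + (39368 + 755028·x^2 + 15369750·x^4 + 3887028·x^6 + 314928·x^8 - 1417176·x^10 + 1062882·x^12)·Dx^2 + (20772·x + 1033884·x^3 + 7902360·x^5 + 2624400·x^7 + 1180980·x^9 + 2125764·x^11)·Dx^3 + (370 + 16254·x^2 + 206793·x^4 + 854388·x^6 + 393660·x^8 + 354294·x^10 + 531441·x^12)·Dx^4  (order 4).
h: a_k = -36, 0, 378, 0, -6387/2, 0, 566341/20, 0, …
ICs: h(0) = -36, h′(0) = 0, h′′(0) = 756, h′′′(0) = 0.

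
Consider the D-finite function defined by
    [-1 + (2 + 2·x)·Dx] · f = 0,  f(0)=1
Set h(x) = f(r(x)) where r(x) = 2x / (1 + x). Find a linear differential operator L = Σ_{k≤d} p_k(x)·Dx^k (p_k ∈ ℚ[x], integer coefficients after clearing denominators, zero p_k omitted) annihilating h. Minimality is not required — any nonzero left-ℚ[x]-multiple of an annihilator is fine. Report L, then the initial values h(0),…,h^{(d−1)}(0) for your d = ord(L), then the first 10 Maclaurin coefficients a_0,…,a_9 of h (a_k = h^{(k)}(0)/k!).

L = -1 + (1 + 4·x + 3·x^2)·Dx  (order 1).
h: a_k = 1, 1, -3/2, 5/2, -37/8, 75/8, -327/16, 753/16, -14445/128, 35699/128, …
ICs: h(0) = 1.

f: a_k = 1, 1/2, -1/8, 1/16, -5/128, 7/256, -21/1024, 33/2048, -429/32768, 715/65536, …
f∘r: x↦r, Dx↦Dx/r' in L_f ⇒ L₀.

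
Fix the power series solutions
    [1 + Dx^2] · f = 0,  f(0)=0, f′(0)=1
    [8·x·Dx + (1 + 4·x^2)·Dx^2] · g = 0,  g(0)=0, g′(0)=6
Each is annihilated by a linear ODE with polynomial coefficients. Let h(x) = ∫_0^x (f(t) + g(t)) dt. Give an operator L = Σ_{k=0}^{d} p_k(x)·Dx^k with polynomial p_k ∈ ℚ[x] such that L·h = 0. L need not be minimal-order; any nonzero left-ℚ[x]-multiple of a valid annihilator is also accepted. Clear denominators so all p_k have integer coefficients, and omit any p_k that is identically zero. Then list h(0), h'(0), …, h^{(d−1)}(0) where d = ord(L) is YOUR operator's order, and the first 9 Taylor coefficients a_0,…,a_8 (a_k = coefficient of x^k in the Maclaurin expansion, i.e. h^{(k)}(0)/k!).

f: a_k = 0, 1, 0, -1/6, 0, 1/120, 0, -1/5040, 0, …
g: a_k = 0, 6, 0, -8, 0, 96/5, 0, -384/7, 0, …
L₀ := lclm(L_f,L_g); ord L₀ ≤ 2+2.
h=∫h₀ ⇒ L = L₀·Dx.
L = (-376·x + 1600·x^3 + 128·x^5)·Dx^2 + (-7 + 76·x^2 + 432·x^4 + 64·x^6)·Dx^3 + (-376·x + 1600·x^3 + 128·x^5)·Dx^4 + (-7 + 76·x^2 + 432·x^4 + 64·x^6)·Dx^5  (order 5).
h: a_k = 0, 0, 7/2, 0, -49/24, 0, 461/144, 0, -276481/40320, …
ICs: h(0) = 0, h′(0) = 0, h′′(0) = 7, h′′′(0) = 0, h′′′′(0) = -49.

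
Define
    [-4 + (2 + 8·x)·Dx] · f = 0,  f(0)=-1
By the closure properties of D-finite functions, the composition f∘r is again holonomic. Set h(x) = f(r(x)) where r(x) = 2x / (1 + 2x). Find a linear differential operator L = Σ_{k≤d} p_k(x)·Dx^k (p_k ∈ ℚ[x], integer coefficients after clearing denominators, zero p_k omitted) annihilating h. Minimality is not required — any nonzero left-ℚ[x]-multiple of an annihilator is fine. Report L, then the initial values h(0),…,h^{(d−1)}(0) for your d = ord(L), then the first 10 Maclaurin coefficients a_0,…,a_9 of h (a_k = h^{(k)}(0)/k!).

L = -4 + (1 + 12·x + 20·x^2)·Dx  (order 1).
h: a_k = -1, -4, 16, -80, 480, -3264, 24064, -187136, 1510400, -12528640, …
ICs: h(0) = -1.

f: a_k = -1, -2, 2, -4, 10, -28, 84, -264, 858, -2860, …
h₀=f(r): pull back L_f along r ⇒ L₀.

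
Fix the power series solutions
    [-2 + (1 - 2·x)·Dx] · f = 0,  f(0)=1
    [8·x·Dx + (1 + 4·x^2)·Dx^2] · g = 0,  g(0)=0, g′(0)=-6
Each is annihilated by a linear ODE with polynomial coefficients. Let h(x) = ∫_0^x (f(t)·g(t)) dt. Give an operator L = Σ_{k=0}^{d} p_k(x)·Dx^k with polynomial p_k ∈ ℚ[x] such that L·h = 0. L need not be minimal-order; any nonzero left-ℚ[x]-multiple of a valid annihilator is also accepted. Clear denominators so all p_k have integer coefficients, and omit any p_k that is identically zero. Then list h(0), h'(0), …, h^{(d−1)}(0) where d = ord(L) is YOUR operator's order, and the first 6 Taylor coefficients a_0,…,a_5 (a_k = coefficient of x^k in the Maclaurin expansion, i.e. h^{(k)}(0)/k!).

L = 16·x·Dx + (4 - 8·x + 32·x^2)·Dx^2 + (-1 + 2·x - 4·x^2 + 8·x^3)·Dx^3  (order 3).
h: a_k = 0, 0, -3, -4, -4, -32/5, …
ICs: h(0) = 0, h′(0) = 0, h′′(0) = -6.

f: a_k = 1, 2, 4, 8, 16, 32, …
g: a_k = 0, -6, 0, 8, 0, -96/5, …
h₀=f·g: eliminate ⇒ L₀, order ≤ 1·2.
h=∫₀ˣh₀: take L = L₀·Dx.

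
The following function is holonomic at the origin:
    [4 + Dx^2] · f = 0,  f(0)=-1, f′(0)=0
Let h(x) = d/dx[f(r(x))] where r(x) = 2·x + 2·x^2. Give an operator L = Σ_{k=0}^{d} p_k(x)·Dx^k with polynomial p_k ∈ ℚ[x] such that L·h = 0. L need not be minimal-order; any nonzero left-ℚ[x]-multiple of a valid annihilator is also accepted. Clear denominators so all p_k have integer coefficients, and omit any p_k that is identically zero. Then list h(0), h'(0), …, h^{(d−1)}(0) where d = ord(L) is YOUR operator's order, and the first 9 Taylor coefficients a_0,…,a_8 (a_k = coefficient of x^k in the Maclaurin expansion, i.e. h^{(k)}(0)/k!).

f: a_k = -1, 0, 2, 0, -2/3, 0, 4/45, 0, -2/315, …
f∘r: x↦r, Dx↦Dx/r' in L_f ⇒ L₀.
Derive L from L₀ (diff closure).
L = (28 + 128·x + 384·x^2 + 512·x^3 + 256·x^4) + (-6 - 12·x)·Dx + (1 + 4·x + 4·x^2)·Dx^2  (order 2).
h: a_k = 0, 16, 48, -32/3, -640/3, -5248/15, -896/15, 184064/315, 31744/35, …
ICs: h(0) = 0, h′(0) = 16.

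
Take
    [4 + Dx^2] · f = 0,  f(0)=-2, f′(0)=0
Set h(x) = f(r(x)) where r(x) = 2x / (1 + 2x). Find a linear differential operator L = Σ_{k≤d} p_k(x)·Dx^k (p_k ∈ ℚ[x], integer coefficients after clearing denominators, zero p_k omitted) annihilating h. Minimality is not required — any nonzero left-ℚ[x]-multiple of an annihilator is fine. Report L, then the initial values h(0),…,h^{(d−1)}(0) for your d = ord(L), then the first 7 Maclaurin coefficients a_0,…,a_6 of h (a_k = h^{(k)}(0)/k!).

f: a_k = -2, 0, 4, 0, -4/3, 0, 8/45, …
L₀ from L_f via x↦r, Dx↦r'^{-1}Dx.
L = 16 + (4 + 24·x + 48·x^2 + 32·x^3)·Dx + (1 + 8·x + 24·x^2 + 32·x^3 + 16·x^4)·Dx^2  (order 2).
h: a_k = -2, 0, 16, -64, 512/3, -1024/3, 19712/45, …
ICs: h(0) = -2, h′(0) = 0.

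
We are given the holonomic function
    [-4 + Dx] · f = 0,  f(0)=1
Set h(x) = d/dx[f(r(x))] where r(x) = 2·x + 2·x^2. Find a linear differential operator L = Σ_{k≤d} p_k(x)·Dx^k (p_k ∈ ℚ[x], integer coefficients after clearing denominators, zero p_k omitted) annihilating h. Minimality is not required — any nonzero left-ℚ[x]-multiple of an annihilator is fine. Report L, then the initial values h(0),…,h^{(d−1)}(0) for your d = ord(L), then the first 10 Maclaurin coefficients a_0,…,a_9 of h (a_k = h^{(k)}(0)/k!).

L = (10 + 32·x + 32·x^2) + (-1 - 2·x)·Dx  (order 1).
h: a_k = 8, 80, 448, 5504/3, 18176/3, 255488/15, 378880/9, 29462528/315, 59772928/315, 144072704/405, …
ICs: h(0) = 8.

f: a_k = 1, 4, 8, 32/3, 32/3, 128/15, 256/45, 1024/315, 512/315, 2048/2835, …
h₀=f(r): pull back L_f along r ⇒ L₀.
Derive L from L₀ (diff closure).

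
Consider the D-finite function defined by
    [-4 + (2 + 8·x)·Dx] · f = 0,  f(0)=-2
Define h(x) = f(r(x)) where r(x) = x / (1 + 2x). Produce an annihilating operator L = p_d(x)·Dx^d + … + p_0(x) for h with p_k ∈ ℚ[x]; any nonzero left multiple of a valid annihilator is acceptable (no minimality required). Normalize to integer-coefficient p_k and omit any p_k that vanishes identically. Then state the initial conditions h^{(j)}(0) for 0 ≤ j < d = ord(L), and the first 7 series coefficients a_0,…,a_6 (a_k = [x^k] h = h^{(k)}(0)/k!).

f: a_k = -2, -4, 4, -8, 20, -56, 168, …
Substitute x→r, Dx→(1/r')Dx; clear ⇒ L₀.
L = -2 + (1 + 8·x + 12·x^2)·Dx  (order 1).
h: a_k = -2, -4, 12, -40, 148, -600, 2616, …
ICs: h(0) = -2.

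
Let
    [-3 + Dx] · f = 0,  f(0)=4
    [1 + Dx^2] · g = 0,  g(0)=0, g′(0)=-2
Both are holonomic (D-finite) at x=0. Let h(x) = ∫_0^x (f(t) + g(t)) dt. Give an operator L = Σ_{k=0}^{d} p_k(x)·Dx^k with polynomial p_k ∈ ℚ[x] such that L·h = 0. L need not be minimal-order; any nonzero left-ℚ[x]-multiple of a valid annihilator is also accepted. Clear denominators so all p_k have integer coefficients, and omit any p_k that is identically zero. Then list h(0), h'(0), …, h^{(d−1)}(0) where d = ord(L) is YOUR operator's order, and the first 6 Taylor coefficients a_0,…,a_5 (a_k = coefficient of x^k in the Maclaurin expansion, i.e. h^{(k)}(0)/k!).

f: a_k = 4, 12, 18, 18, 27/2, 81/10, …
g: a_k = 0, -2, 0, 1/3, 0, -1/60, …
f+g: L₀ = lclm(L_f,L_g), ord ≤ 1+2.
h=∫₀ˣh₀: take L = L₀·Dx.
L = -3·Dx + Dx^2 - 3·Dx^3 + Dx^4  (order 4).
h: a_k = 0, 4, 5, 6, 55/12, 27/10, …
ICs: h(0) = 0, h′(0) = 4, h′′(0) = 10, h′′′(0) = 36.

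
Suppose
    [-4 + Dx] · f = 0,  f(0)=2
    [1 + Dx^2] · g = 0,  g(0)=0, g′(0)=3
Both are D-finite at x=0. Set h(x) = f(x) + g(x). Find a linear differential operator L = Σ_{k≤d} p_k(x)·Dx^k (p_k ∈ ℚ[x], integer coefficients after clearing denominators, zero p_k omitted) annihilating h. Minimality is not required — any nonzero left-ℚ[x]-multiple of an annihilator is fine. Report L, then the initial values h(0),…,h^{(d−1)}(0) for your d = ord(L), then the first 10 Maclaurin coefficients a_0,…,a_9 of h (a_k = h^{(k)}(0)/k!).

f: a_k = 2, 8, 16, 64/3, 64/3, 256/15, 512/45, 2048/315, 1024/315, 4096/2835, …
g: a_k = 0, 3, 0, -1/2, 0, 1/40, 0, -1/1680, 0, 1/120960, …
h₀=f+g: left-lcm gives L₀, ord ≤ 3.
L = -4 + Dx - 4·Dx^2 + Dx^3  (order 3).
h: a_k = 2, 11, 16, 125/6, 64/3, 2051/120, 512/45, 6553/1008, 1024/315, 524291/362880, …
ICs: h(0) = 2, h′(0) = 11, h′′(0) = 32.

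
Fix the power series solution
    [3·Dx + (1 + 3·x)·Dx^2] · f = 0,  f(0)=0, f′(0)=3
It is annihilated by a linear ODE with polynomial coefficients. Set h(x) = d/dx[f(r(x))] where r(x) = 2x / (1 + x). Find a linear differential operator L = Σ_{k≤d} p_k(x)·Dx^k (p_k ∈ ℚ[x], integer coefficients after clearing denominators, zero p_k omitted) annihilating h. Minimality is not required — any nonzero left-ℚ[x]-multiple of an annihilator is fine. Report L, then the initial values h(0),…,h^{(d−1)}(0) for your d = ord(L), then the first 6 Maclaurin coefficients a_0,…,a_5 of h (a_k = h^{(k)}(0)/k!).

f: a_k = 0, 3, -9/2, 9, -81/4, 243/5, …
L₀ from L_f via x↦r, Dx↦r'^{-1}Dx.
Differentiate: ansatz ord ≤ ord L₀ ⇒ L.
L = (8 + 14·x) + (1 + 8·x + 7·x^2)·Dx  (order 1).
h: a_k = 6, -48, 342, -2400, 16806, -117648, …
ICs: h(0) = 6.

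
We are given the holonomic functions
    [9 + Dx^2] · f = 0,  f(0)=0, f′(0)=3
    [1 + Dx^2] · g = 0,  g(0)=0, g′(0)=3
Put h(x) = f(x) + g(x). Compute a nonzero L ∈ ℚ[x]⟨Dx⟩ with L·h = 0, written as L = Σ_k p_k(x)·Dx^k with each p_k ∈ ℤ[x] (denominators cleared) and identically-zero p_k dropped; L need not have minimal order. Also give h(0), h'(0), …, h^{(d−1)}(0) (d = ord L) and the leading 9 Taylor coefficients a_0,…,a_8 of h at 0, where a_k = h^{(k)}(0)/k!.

L = 9 + 10·Dx^2 + Dx^4  (order 4).
h: a_k = 0, 6, 0, -5, 0, 41/20, 0, -73/168, 0, …
ICs: h(0) = 0, h′(0) = 6, h′′(0) = 0, h′′′(0) = -30.

f: a_k = 0, 3, 0, -9/2, 0, 81/40, 0, -243/560, 0, …
g: a_k = 0, 3, 0, -1/2, 0, 1/40, 0, -1/1680, 0, …
Weyl lclm of L_f,L_g ⇒ L₀ (ord ≤ 4).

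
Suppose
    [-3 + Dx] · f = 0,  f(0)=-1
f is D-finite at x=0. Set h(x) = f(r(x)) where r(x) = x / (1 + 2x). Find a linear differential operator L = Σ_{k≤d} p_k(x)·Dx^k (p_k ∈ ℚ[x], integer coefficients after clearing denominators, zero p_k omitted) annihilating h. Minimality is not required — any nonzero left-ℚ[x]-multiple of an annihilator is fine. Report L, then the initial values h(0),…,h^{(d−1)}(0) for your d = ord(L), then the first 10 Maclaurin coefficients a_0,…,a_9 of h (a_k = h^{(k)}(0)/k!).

L = -3 + (1 + 4·x + 4·x^2)·Dx  (order 1).
h: a_k = -1, -3, 3/2, 3/2, -51/8, 519/40, -1581/80, 12441/560, -45417/4480, -163299/4480, …
ICs: h(0) = -1.

f: a_k = -1, -3, -9/2, -9/2, -27/8, -81/40, -81/80, -243/560, -729/4480, -243/4480, …
f∘r: x↦r, Dx↦Dx/r' in L_f ⇒ L₀.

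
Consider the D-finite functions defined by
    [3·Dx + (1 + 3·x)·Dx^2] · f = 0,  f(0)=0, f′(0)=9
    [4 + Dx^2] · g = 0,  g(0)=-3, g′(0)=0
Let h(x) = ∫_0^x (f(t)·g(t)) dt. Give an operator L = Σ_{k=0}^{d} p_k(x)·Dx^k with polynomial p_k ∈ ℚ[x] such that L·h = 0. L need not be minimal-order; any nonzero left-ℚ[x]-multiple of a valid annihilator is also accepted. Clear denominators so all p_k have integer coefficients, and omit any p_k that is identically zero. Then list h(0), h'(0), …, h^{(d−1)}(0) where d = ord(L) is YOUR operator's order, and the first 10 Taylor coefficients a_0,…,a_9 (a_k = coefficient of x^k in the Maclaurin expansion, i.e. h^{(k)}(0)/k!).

L = (-1112 - 1248·x + 7344·x^2 + 27648·x^3 + 20736·x^4)·Dx + (-48 + 2160·x + 10368·x^2 + 10368·x^3)·Dx^2 + (-250 + 240·x + 4968·x^2 + 13824·x^3 + 10368·x^4)·Dx^3 + (-12 + 540·x + 2592·x^2 + 2592·x^3)·Dx^4 + (7 + 138·x + 783·x^2 + 1728·x^3 + 1296·x^4)·Dx^5  (order 5).
h: a_k = 0, 0, -27/2, 27/2, -27/4, 81/4, -489/10, 108, -69603/280, 23609/40, …
ICs: h(0) = 0, h′(0) = 0, h′′(0) = -27, h′′′(0) = 81, h′′′′(0) = -162.

f: a_k = 0, 9, -27/2, 27, -243/4, 729/5, -729/2, 6561/7, -19683/8, 6561, …
g: a_k = -3, 0, 6, 0, -2, 0, 4/15, 0, -2/105, 0, …
Sym-product of L_f,L_g gives L₀ (≤ ord 4).
∫: right-multiply L₀ by Dx.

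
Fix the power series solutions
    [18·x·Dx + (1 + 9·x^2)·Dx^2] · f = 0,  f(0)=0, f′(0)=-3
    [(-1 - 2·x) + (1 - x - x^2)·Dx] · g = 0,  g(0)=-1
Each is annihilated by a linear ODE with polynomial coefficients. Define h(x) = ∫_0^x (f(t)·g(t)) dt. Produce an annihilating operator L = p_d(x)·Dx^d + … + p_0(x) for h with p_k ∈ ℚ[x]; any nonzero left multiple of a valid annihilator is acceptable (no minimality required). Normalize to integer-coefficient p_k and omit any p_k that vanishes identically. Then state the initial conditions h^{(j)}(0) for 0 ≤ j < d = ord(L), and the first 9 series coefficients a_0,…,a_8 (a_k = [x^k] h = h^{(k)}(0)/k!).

L = (2 + 18·x + 54·x^2)·Dx + (2 - 14·x + 36·x^2 + 54·x^3)·Dx^2 + (-1 + x - 8·x^2 + 9·x^3 + 9·x^4)·Dx^3  (order 3).
h: a_k = 0, 0, 3/2, 1, -3/4, 0, 38/5, 228/35, -7743/280, …
ICs: h(0) = 0, h′(0) = 0, h′′(0) = 3.

f: a_k = 0, -3, 0, 9, 0, -243/5, 0, 2187/7, 0, …
g: a_k = -1, -1, -2, -3, -5, -8, -13, -21, -34, …
Product ⇒ symmetric product L₀, ord ≤ 2.
∫: right-multiply L₀ by Dx.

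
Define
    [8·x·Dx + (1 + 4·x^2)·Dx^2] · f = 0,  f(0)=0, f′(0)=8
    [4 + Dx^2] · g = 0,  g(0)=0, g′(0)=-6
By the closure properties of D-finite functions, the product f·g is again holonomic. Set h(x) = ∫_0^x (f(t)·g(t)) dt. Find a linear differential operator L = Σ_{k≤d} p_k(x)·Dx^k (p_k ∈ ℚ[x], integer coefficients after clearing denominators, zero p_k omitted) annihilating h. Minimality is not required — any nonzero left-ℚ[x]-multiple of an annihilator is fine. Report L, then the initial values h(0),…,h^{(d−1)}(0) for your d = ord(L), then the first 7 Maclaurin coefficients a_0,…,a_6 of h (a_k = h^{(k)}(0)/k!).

f: a_k = 0, 8, 0, -32/3, 0, 128/5, 0, …
g: a_k = 0, -6, 0, 4, 0, -4/5, 0, …
L₀ := L_f ⊗_s L_g (sym. prod.), ord ≤ 4.
∫: right-multiply L₀ by Dx.
L = (80 + 832·x^2 + 1408·x^4 + 2048·x^6 + 2048·x^8)·Dx + (96·x + 640·x^3 + 1536·x^5 + 2048·x^7)·Dx^2 + (24 + 256·x^2 + 576·x^4 + 1024·x^6 + 1024·x^8)·Dx^3 + (24·x + 160·x^3 + 384·x^5 + 512·x^7)·Dx^4 + (1 + 12·x^2 + 56·x^4 + 128·x^6 + 128·x^8)·Dx^5  (order 5).
h: a_k = 0, 0, 0, -16, 0, 96/5, 0, …
ICs: h(0) = 0, h′(0) = 0, h′′(0) = 0, h′′′(0) = -96, h′′′′(0) = 0.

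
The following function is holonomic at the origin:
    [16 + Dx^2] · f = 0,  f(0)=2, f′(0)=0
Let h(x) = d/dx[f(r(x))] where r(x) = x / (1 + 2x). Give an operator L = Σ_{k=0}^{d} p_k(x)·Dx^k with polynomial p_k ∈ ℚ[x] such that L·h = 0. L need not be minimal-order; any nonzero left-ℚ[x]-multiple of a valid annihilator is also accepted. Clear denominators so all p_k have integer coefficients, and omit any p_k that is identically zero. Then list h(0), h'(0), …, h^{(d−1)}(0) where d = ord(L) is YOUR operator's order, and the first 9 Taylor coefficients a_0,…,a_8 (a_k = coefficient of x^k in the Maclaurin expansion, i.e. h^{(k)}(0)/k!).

f: a_k = 2, 0, -16, 0, 64/3, 0, -512/45, 0, 1024/315, …
Change of var in L_f (x↦r) gives L₀.
Derive L from L₀ (diff closure).
L = (40 + 96·x + 96·x^2) + (12 + 72·x + 144·x^2 + 96·x^3)·Dx + (1 + 8·x + 24·x^2 + 32·x^3 + 16·x^4)·Dx^2  (order 2).
h: a_k = 0, -32, 192, -2048/3, 5120/3, -39424/15, -7168/5, 9641984/315, -5292032/35, …
ICs: h(0) = 0, h′(0) = -32.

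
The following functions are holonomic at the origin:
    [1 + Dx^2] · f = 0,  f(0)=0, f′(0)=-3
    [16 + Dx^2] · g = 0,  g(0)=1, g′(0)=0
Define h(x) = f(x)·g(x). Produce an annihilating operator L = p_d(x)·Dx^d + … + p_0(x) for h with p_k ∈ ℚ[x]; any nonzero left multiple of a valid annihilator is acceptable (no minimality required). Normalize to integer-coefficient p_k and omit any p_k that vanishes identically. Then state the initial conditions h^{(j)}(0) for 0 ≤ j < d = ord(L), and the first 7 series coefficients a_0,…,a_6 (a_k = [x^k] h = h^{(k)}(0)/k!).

L = 225 + 34·Dx^2 + Dx^4  (order 4).
h: a_k = 0, -3, 0, 49/2, 0, -1441/40, 0, …
ICs: h(0) = 0, h′(0) = -3, h′′(0) = 0, h′′′(0) = 147.

f: a_k = 0, -3, 0, 1/2, 0, -1/40, 0, …
g: a_k = 1, 0, -8, 0, 32/3, 0, -256/45, …
f·g: L₀ = L_f ⊗_s L_g, ord ≤ 2·2.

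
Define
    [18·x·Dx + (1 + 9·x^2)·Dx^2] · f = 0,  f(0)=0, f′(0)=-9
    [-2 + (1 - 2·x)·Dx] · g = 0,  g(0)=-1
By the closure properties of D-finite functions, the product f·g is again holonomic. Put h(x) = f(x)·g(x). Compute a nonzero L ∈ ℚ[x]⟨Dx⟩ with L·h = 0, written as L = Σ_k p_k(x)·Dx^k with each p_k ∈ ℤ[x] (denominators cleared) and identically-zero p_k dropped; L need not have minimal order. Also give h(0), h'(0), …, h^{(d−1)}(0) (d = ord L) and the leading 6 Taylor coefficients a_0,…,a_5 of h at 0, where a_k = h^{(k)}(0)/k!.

L = 36·x + (4 - 18·x + 72·x^2)·Dx + (-1 + 2·x - 9·x^2 + 18·x^3)·Dx^2  (order 2).
h: a_k = 0, 9, 18, 9, 18, 909/5, …
ICs: h(0) = 0, h′(0) = 9.

f: a_k = 0, -9, 0, 27, 0, -729/5, …
g: a_k = -1, -2, -4, -8, -16, -32, …
L₀ := L_f ⊗_s L_g (sym. prod.), ord ≤ 2.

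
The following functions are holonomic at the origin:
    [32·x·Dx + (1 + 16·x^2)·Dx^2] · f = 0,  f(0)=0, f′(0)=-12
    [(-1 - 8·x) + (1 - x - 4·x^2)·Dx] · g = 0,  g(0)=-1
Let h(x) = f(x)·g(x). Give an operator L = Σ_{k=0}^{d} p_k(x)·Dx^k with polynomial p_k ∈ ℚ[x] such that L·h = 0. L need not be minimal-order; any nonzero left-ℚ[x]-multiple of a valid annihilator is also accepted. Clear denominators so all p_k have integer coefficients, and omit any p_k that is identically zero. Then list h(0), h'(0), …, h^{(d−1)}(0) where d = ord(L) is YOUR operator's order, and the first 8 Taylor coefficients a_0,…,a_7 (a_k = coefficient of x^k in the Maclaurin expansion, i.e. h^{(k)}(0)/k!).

L = (8 + 32·x + 384·x^2) + (2 - 16·x + 64·x^2 + 384·x^3)·Dx + (-1 + x - 12·x^2 + 16·x^3 + 64·x^4)·Dx^2  (order 2).
h: a_k = 0, 12, 12, -4, 44, 3212/5, 4092/5, -25436/7, …
ICs: h(0) = 0, h′(0) = 12.

f: a_k = 0, -12, 0, 64, 0, -3072/5, 0, 49152/7, …
g: a_k = -1, -1, -5, -9, -29, -65, -181, -441, …
Product ⇒ symmetric product L₀, ord ≤ 2.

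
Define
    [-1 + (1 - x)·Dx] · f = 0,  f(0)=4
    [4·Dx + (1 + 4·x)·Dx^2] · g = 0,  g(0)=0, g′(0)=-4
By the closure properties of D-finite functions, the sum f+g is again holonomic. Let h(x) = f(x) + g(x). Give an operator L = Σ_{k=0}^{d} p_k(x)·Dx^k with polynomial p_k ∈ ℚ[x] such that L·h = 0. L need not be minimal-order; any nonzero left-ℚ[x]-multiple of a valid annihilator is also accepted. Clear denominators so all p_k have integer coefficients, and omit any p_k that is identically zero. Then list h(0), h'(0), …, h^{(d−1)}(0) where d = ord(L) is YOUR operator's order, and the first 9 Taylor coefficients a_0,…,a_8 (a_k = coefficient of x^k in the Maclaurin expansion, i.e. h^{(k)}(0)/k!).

L = (44 + 16·x)·Dx + (-13 + 56·x + 32·x^2)·Dx^2 + (-3 - 11·x + 6·x^2 + 8·x^3)·Dx^3  (order 3).
h: a_k = 4, 0, 12, -52/3, 68, -1004/5, 2060/3, -16356/7, 8196, …
ICs: h(0) = 4, h′(0) = 0, h′′(0) = 24.

f: a_k = 4, 4, 4, 4, 4, 4, 4, 4, 4, …
g: a_k = 0, -4, 8, -64/3, 64, -1024/5, 2048/3, -16384/7, 8192, …
Sum ⇒ L₀ = lclm(L_f,L_g) in ℚ(x)⟨Dx⟩.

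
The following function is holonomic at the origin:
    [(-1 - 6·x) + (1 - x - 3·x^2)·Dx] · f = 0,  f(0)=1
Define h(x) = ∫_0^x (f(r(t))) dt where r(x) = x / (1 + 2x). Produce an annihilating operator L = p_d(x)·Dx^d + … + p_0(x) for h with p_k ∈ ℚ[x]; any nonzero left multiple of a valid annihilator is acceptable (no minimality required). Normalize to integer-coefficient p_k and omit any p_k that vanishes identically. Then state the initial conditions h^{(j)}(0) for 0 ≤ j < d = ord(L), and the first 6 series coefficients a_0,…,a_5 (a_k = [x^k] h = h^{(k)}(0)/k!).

f: a_k = 1, 1, 4, 7, 19, 40, …
L₀ from L_f via x↦r, Dx↦r'^{-1}Dx.
Integrate: L := L₀·Dx.
L = (1 + 8·x)·Dx + (-1 - 5·x - 5·x^2 + 2·x^3)·Dx^2  (order 2).
h: a_k = 0, 1, 1/2, 2/3, -5/4, 17/5, …
ICs: h(0) = 0, h′(0) = 1.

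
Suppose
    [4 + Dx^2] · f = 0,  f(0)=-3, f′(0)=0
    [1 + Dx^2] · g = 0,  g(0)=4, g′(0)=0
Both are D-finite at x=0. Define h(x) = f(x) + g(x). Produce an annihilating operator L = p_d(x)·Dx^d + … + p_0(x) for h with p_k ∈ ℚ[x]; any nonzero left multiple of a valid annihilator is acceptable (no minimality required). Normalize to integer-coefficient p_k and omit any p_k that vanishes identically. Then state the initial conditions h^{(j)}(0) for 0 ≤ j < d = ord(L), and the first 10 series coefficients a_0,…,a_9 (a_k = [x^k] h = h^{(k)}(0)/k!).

L = 4 + 5·Dx^2 + Dx^4  (order 4).
h: a_k = 1, 0, 4, 0, -11/6, 0, 47/180, 0, -191/10080, 0, …
ICs: h(0) = 1, h′(0) = 0, h′′(0) = 8, h′′′(0) = 0.

f: a_k = -3, 0, 6, 0, -2, 0, 4/15, 0, -2/105, 0, …
g: a_k = 4, 0, -2, 0, 1/6, 0, -1/180, 0, 1/10080, 0, …
L₀ := lclm(L_f,L_g); ord L₀ ≤ 2+2.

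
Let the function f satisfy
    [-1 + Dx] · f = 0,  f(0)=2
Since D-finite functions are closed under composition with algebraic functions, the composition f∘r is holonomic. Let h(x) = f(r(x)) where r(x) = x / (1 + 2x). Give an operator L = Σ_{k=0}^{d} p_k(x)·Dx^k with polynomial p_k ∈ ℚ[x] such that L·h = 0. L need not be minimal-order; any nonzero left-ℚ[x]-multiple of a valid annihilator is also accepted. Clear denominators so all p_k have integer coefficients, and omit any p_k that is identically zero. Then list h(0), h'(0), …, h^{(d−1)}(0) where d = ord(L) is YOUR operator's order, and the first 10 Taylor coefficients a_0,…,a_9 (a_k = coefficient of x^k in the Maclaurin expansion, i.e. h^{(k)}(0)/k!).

f: a_k = 2, 2, 1, 1/3, 1/12, 1/60, 1/360, 1/2520, 1/20160, 1/181440, …
Change of var in L_f (x↦r) gives L₀.
L = -1 + (1 + 4·x + 4·x^2)·Dx  (order 1).
h: a_k = 2, 2, -3, 13/3, -71/12, 147/20, -2699/360, 9157/2520, 68731/6720, -8443151/181440, …
ICs: h(0) = 2.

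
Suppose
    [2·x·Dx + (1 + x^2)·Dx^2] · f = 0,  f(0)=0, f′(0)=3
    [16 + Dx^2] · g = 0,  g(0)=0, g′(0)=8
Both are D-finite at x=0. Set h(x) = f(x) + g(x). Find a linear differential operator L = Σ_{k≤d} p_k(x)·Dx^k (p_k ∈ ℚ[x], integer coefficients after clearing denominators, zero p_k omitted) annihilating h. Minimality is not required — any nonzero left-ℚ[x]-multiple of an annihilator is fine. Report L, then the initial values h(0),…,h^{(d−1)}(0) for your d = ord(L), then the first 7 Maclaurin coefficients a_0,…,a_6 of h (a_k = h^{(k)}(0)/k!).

f: a_k = 0, 3, 0, -1, 0, 3/5, 0, …
g: a_k = 0, 8, 0, -64/3, 0, 256/15, 0, …
f+g: L₀ = lclm(L_f,L_g), ord ≤ 2+2.
L = (64·x + 704·x^3 + 256·x^5)·Dx + (112 + 416·x^2 + 432·x^4 + 128·x^6)·Dx^2 + (4·x + 44·x^3 + 16·x^5)·Dx^3 + (7 + 26·x^2 + 27·x^4 + 8·x^6)·Dx^4  (order 4).
h: a_k = 0, 11, 0, -67/3, 0, 53/3, 0, …
ICs: h(0) = 0, h′(0) = 11, h′′(0) = 0, h′′′(0) = -134.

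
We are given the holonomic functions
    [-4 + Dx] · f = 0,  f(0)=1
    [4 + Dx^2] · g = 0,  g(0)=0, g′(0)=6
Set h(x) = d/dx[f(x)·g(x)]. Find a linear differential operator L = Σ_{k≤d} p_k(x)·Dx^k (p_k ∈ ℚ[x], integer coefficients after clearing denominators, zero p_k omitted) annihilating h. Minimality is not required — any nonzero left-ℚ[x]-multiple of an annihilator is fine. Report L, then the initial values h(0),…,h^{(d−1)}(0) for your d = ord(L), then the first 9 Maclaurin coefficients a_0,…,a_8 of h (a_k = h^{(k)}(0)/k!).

L = 20 - 8·Dx + Dx^2  (order 2).
h: a_k = 6, 48, 132, 192, 164, 352/5, -232/15, -256/5, -4796/105, …
ICs: h(0) = 6, h′(0) = 48.

f: a_k = 1, 4, 8, 32/3, 32/3, 128/15, 256/45, 1024/315, 512/315, …
g: a_k = 0, 6, 0, -4, 0, 4/5, 0, -8/105, 0, …
f·g: L₀ = L_f ⊗_s L_g, ord ≤ 1·2.
h=h₀': d/dx-closure on L₀ ⇒ L.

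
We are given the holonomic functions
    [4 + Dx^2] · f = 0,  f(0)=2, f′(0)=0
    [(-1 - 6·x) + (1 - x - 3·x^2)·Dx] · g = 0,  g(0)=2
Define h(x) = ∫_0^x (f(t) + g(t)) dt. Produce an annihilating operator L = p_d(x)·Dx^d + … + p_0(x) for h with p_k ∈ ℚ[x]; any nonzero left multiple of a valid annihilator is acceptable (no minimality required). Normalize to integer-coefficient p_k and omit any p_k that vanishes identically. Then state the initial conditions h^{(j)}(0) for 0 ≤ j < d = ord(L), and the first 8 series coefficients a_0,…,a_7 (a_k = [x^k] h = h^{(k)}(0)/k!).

f: a_k = 2, 0, -4, 0, 4/3, 0, -8/45, 0, …
g: a_k = 2, 2, 8, 14, 38, 80, 194, 434, …
L₀ := lclm(L_f,L_g); ord L₀ ≤ 2+1.
Integrate: L := L₀·Dx.
L = (-92 - 608·x - 512·x^2 - 1104·x^3 - 360·x^4 - 432·x^5)·Dx + (24 - 4·x - 24·x^2 - 80·x^3 - 180·x^4 - 216·x^5 - 216·x^6)·Dx^2 + (-23 - 152·x - 128·x^2 - 276·x^3 - 90·x^4 - 108·x^5)·Dx^3 + (6 - x - 6·x^2 - 20·x^3 - 45·x^4 - 54·x^5 - 54·x^6)·Dx^4  (order 4).
h: a_k = 0, 4, 1, 4/3, 7/2, 118/15, 40/3, 1246/45, …
ICs: h(0) = 0, h′(0) = 4, h′′(0) = 2, h′′′(0) = 8.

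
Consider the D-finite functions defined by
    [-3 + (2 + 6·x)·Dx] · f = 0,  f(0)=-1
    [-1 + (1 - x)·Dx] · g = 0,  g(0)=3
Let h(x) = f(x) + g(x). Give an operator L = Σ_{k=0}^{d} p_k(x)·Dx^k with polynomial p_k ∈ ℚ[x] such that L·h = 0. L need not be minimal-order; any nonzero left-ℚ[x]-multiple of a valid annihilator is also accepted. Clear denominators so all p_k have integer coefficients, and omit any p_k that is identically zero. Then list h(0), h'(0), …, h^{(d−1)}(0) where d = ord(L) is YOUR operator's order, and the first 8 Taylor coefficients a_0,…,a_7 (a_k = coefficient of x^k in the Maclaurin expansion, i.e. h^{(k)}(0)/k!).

f: a_k = -1, -3/2, 9/8, -27/16, 405/128, -1701/256, 15309/1024, -72171/2048, …
g: a_k = 3, 3, 3, 3, 3, 3, 3, 3, …
Weyl lclm of L_f,L_g ⇒ L₀ (ord ≤ 2).
L = (21 + 27·x) + (-17 - 30·x - 81·x^2)·Dx + (-2 + 14·x + 42·x^2 - 54·x^3)·Dx^2  (order 2).
h: a_k = 2, 3/2, 33/8, 21/16, 789/128, -933/256, 18381/1024, -66027/2048, …
ICs: h(0) = 2, h′(0) = 3/2.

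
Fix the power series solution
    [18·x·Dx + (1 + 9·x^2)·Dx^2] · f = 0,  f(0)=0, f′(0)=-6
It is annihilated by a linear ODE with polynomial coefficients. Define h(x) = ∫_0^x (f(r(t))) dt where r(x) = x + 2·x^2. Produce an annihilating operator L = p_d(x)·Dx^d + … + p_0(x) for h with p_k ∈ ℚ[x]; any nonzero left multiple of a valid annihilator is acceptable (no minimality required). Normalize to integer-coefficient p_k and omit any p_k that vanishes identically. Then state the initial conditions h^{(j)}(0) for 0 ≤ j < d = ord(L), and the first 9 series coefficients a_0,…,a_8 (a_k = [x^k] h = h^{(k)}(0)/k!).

L = (-4 + 18·x + 144·x^2 + 432·x^3 + 432·x^4)·Dx^2 + (1 + 4·x + 9·x^2 + 72·x^3 + 180·x^4 + 144·x^5)·Dx^3  (order 3).
h: a_k = 0, 0, -3, -4, 9/2, 108/5, 99/5, -828/7, -11421/28, …
ICs: h(0) = 0, h′(0) = 0, h′′(0) = -6.

f: a_k = 0, -6, 0, 18, 0, -486/5, 0, 4374/7, 0, …
Substitute x→r, Dx→(1/r')Dx; clear ⇒ L₀.
h=∫₀ˣh₀: take L = L₀·Dx.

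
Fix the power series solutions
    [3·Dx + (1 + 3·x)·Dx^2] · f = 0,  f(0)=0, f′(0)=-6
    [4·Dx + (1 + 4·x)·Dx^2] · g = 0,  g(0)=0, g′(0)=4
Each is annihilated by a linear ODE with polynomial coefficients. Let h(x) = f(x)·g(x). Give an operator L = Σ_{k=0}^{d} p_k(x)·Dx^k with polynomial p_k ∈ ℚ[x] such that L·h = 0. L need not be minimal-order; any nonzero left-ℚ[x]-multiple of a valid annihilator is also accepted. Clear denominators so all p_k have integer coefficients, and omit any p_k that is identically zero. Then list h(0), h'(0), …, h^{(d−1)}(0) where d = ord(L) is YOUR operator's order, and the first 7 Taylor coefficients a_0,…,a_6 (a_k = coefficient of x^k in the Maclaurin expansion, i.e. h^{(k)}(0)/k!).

L = (600 + 4032·x + 6912·x^2)·Dx + (854 + 8808·x + 30240·x^2 + 34560·x^3)·Dx^2 + (172 + 2380·x + 12312·x^2 + 28224·x^3 + 24192·x^4)·Dx^3 + (7 + 122·x + 847·x^2 + 2928·x^3 + 5040·x^4 + 3456·x^5)·Dx^4  (order 4).
h: a_k = 0, 0, -24, 84, -272, 882, -14508/5, …
ICs: h(0) = 0, h′(0) = 0, h′′(0) = -48, h′′′(0) = 504.

f: a_k = 0, -6, 9, -18, 81/2, -486/5, 243, …
g: a_k = 0, 4, -8, 64/3, -64, 1024/5, -2048/3, …
L₀ := L_f ⊗_s L_g (sym. prod.), ord ≤ 4.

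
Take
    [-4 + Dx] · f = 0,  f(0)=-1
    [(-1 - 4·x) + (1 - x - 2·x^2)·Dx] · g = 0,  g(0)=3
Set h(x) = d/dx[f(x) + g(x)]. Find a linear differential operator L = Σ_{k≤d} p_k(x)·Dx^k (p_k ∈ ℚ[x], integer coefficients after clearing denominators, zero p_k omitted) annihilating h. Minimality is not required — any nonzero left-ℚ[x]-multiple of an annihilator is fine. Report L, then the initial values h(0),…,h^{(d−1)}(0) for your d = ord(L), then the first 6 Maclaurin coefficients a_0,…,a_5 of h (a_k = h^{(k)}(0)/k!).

f: a_k = -1, -4, -8, -32/3, -32/3, -128/15, …
g: a_k = 3, 3, 9, 15, 33, 63, …
h₀=f+g: left-lcm gives L₀, ord ≤ 2.
h₀' ⇒ L via d/dx closure of L₀.
L = (12 + 240·x + 288·x^2 + 768·x^3 + 384·x^4) + (-7 - 56·x - 160·x^2 - 160·x^3 + 160·x^4 + 128·x^5)·Dx + (1 - x + 22·x^2 - 8·x^3 - 64·x^4 - 32·x^5)·Dx^2  (order 2).
h: a_k = -1, 2, 13, 268/3, 817/3, 11098/15, …
ICs: h(0) = -1, h′(0) = 2.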